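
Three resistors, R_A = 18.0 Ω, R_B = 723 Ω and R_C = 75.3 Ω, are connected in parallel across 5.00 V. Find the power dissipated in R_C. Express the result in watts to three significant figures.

Every branch has 5.00 V across it, so for R_C the power is simply V²/R.
P_R_C = V² / R_C = (5.00)² / 75.3 Ω = 0.3320 W

0.332 W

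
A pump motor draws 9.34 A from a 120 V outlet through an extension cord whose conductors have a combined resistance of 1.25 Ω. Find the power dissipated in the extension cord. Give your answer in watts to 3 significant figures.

The extension cord and load are in series, so the same current flows in both; the loss is I²R_line.
The extension cord carries the full 9.34 A.
P_line = I² R_line = (9.340)² × 1.25 = 109.0 W

109 W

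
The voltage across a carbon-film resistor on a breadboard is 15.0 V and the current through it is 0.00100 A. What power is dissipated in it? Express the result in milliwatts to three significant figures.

15.0 mW

Both the voltage across and the current through the element are known, so P = V I applies directly.
P = 15.0 V × 0.001000 A = 0.01500 W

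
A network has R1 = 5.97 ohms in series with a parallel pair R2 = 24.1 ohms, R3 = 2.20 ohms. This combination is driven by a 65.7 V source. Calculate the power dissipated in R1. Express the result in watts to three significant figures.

Collapse R2‖R3 to a single equivalent, reducing the network to two series elements.
R_p = (24.1×2.20)/(24.1+2.20) = 2.016 Ω
R_total = 5.97 + 2.016 = 7.986 Ω
I = V / R_total = 65.7 / 7.986 = 8.227 A
R1 is in the main series path, so its power is I²R1.
P_R1 = (8.227)² × 5.97 = 404.1 W

404 W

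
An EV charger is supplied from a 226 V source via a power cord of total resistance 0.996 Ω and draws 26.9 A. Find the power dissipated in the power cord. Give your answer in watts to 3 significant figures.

721 W

Only the current and the line resistance are needed for the I²R loss.
The power cord carries the full 26.9 A.
P_line = I² R_line = (26.90)² × 0.996 = 720.7 W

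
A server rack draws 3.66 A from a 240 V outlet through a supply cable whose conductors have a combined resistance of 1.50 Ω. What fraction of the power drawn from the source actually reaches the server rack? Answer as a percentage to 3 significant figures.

The supply cable carries the full 3.66 A.
P_line = I² R_line = (3.660)² × 1.50 = 20.09 W
P_source = V I = 240 × 3.660 = 878.4 W; P_load = 858.3 W
η = P_load / P_source = 858.3 / 878.4 = 0.9771

97.7 %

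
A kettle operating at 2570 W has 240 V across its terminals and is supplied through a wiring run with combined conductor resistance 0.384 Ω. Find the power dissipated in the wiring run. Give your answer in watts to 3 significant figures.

The wiring run and load are in series, so the same current flows in both; the loss is I²R_line.
I = P / V = 2570 / 240 = 10.71 A through the wiring run.
P_line = I² R_line = (10.71)² × 0.384 = 44.03 W

44.0 W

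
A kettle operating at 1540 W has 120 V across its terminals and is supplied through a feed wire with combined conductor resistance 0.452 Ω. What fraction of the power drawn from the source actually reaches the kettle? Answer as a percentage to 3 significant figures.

95.4 %

I = P / V = 1540 / 120 = 12.83 A through the feed wire.
P_line = I² R_line = (12.83)² × 0.452 = 74.44 W
P_source = P_load + P_line = 1540 + 74.44 = 1614 W
η = P_load / P_source = 1540 / 1614 = 0.9539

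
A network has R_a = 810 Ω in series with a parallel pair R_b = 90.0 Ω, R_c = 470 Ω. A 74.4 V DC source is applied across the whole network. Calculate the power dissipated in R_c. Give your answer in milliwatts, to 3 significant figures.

Reduce the parallel pair to R_p first; the network is then a simple series string.
R_p = (90.0×470)/(90.0+470) = 75.54 Ω
R_total = 810 + 75.54 = 885.5 Ω
I = V / R_total = 74.4 / 885.5 = 0.08402 A
Voltage across the parallel pair: V_p = I × R_p = 0.08402 × 75.54 = 6.346 V
With V_p across R_c, its power is V_p²/R_c.
P_R_c = (6.346)² / 470 = 0.08569 W

85.7 mW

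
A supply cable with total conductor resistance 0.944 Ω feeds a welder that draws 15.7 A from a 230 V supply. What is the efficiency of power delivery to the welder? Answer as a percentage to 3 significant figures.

93.6 %

The supply cable carries the full 15.7 A.
P_line = I² R_line = (15.70)² × 0.944 = 232.7 W
P_source = V I = 230 × 15.70 = 3611 W; P_load = 3378 W
η = P_load / P_source = 3378 / 3611 = 0.9356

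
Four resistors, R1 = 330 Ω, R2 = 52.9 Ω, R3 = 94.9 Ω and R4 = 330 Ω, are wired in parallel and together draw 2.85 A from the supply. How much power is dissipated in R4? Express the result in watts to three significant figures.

Only the total current is stated, so first find the parallel equivalent to get the voltage across the combination.
1/R_eq = 1/330 + 1/52.9 + 1/94.9 + 1/330 ⇒ R_eq = 28.17 Ω
V = I_total × R_eq = 2.850 × 28.17 = 80.28 V
P_R4 = V² / R4 = (80.28)² / 330 = 19.53 W

19.5 W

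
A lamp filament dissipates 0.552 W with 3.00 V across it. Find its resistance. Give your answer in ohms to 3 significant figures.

16.3 Ω

The two known quantities fix the third via R = V² / P.
R = (3.00)² / 0.552 = 16.30 Ω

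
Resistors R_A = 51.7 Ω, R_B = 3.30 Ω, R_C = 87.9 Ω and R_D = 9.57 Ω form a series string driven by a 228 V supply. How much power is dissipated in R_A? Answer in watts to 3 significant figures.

Series elements share the same current, so find I first, then use P = I²R.
R_total = 51.7 + 3.30 + 87.9 + 9.57 = 152.5 Ω
I = V / R_total = 228 / 152.5 = 1.495 A
P_R_A = I² × R_A = (1.495)² × 51.7 = 115.6 W

116 W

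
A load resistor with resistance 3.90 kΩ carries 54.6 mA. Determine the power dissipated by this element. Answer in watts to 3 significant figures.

Knowing I and R, the power is just I²R — no need to find V first.
P = (0.05460 A)² × 3900 Ω = 11.63 W

11.6 W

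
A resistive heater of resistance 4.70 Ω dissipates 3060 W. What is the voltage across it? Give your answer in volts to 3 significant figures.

From P = V I = I²R = V²/R, with the two given quantities we get V = √(P R).
V = √(3060 × 4.70) = 119.9 V

120 V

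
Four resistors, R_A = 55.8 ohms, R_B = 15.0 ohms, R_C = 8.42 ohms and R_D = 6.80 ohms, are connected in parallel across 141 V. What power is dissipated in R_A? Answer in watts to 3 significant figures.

356 W

Parallel branches share the same voltage; P = V²/R gives the branch power in one step.
P_R_A = V² / R_A = (141)² / 55.8 Ω = 356.3 W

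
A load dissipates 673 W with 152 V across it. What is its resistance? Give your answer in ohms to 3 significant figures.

34.3 Ω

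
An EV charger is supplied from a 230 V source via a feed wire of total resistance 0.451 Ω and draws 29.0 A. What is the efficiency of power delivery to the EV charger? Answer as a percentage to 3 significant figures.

The feed wire carries the full 29.0 A.
P_line = I² R_line = (29.00)² × 0.451 = 379.3 W
P_source = V I = 230 × 29.00 = 6670 W; P_load = 6291 W
η = P_load / P_source = 6291 / 6670 = 0.9431

94.3 %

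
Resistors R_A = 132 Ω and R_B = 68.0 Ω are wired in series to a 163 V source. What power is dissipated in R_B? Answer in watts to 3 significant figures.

In a series string the same current flows through every resistor — find that current, then P = I²R for the one we want.
R_total = 132 + 68.0 = 200.0 Ω
I = V / R_total = 163 / 200.0 = 0.8150 A
P_R_B = I² × R_B = (0.8150)² × 68.0 = 45.17 W

45.2 W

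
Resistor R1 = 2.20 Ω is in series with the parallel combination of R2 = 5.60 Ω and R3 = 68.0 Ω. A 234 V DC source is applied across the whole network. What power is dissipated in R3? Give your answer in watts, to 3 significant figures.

First combine the parallel branches into one equivalent R_p, then R1 + R_p is a series pair.
R_p = (5.60×68.0)/(5.60+68.0) = 5.174 Ω
R_total = 2.20 + 5.174 = 7.374 Ω
I = V / R_total = 234 / 7.374 = 31.73 A
Voltage across the parallel pair: V_p = I × R_p = 31.73 × 5.174 = 164.2 V
With V_p across R3, its power is V_p²/R3.
P_R3 = (164.2)² / 68.0 = 396.4 W

396 W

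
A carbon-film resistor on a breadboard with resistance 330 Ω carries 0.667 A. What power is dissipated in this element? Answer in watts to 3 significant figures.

147 W

Current and resistance are given, so P = I²R is the direct form.
P = (0.6670 A)² × 330 Ω = 146.8 W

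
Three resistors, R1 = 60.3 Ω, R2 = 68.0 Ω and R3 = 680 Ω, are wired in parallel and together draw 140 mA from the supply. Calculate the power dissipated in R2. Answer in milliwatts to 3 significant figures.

269 mW

We need the common branch voltage; get it from I_total × R_eq, then P = V²/R for the branch.
1/R_eq = 1/60.3 + 1/68.0 + 1/680 ⇒ R_eq = 30.52 Ω
V = I_total × R_eq = 0.1400 × 30.52 = 4.273 V
P_R2 = V² / R2 = (4.273)² / 68.0 = 0.2686 W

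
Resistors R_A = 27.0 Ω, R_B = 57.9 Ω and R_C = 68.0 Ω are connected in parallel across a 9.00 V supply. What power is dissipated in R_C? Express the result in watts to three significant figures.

1.19 W

Each parallel branch sees the full supply voltage, so P = V²/R applies directly to the target branch.
P_R_C = V² / R_C = (9.00)² / 68.0 Ω = 1.191 W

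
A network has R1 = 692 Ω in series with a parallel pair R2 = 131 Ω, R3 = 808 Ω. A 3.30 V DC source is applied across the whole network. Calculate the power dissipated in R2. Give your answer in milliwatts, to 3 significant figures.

1.63 mW

Collapse R2‖R3 to a single equivalent, reducing the network to two series elements.
R_p = (131×808)/(131+808) = 112.7 Ω
R_total = 692 + 112.7 = 804.7 Ω
I = V / R_total = 3.30 / 804.7 = 0.004101 A
Voltage across the parallel pair: V_p = I × R_p = 0.004101 × 112.7 = 0.4623 V
R2 sees V_p directly, so P = V_p² / R2.
P_R2 = (0.4623)² / 131 = 0.001631 W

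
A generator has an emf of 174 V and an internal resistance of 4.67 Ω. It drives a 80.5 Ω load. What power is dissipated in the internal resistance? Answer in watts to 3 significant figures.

r is in series with the load, so it carries the full circuit current — the loss in it is I²r.
I = ε / (r + R) = 174 / (4.67 + 80.5) = 2.043 A
P_int = I² r = (2.043)² × 4.67 = 19.49 W

19.5 W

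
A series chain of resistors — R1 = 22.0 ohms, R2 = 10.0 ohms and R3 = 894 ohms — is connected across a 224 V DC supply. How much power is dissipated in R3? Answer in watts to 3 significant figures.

Since the resistors are in series they all carry the loop current I = V/R_total; the power in any one is I²R.
R_total = 22.0 + 10.0 + 894 = 926.0 Ω
I = V / R_total = 224 / 926.0 = 0.2419 A
P_R3 = I² × R3 = (0.2419)² × 894 = 52.31 W

52.3 W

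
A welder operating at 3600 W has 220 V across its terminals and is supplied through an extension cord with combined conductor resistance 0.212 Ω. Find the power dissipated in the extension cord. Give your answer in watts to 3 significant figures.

56.8 W

Line loss is just I²R for the cable — we know both I and R_line directly.
I = P / V = 3600 / 220 = 16.36 A through the extension cord.
P_line = I² R_line = (16.36)² × 0.212 = 56.77 W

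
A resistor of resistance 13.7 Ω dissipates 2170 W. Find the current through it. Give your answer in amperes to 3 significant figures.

12.6 A

Rearranging the power relation for the two known quantities gives I = √(P / R).
I = √(2170 / 13.7) = 12.59 A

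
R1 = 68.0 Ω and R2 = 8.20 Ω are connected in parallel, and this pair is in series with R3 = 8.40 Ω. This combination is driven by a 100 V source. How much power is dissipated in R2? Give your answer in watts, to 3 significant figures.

264 W

Reduce the parallel combination to a single R_p; the circuit then becomes R_p in series with the remaining resistor.
R_p = (68.0×8.20)/(68.0+8.20) = 7.318 Ω
R_total = R_p + 8.40 = 7.318 + 8.40 = 15.72 Ω
I = V / R_total = 100 / 15.72 = 6.362 A
Voltage across the parallel pair: V_p = I × R_p = 6.362 × 7.318 = 46.56 V
R2 has V_p across it, so P = V_p²/R2.
P_R2 = (46.56)² / 8.20 = 264.3 W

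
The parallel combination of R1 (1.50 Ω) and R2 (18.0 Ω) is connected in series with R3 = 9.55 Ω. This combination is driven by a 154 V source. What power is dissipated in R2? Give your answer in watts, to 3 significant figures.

First find R_p for the parallel pair, then treat R_p + R3 as a series loop.
R_p = (1.50×18.0)/(1.50+18.0) = 1.385 Ω
R_total = R_p + 9.55 = 1.385 + 9.55 = 10.93 Ω
I = V / R_total = 154 / 10.93 = 14.08 A
Voltage across the parallel pair: V_p = I × R_p = 14.08 × 1.385 = 19.50 V
R2 sits across V_p; its power is V_p²/R.
P_R2 = (19.50)² / 18.0 = 21.13 W

21.1 W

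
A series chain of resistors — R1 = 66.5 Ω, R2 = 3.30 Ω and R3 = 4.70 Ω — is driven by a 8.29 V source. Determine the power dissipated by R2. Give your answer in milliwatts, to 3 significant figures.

In a series string the same current flows through every resistor — find that current, then P = I²R for the one we want.
R_total = 66.5 + 3.30 + 4.70 = 74.50 Ω
I = V / R_total = 8.29 / 74.50 = 0.1113 A
P_R2 = I² × R2 = (0.1113)² × 3.30 = 0.04086 W

40.9 mW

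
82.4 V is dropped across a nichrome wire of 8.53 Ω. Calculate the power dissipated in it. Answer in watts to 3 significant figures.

796 W

We know the drop across the element and its resistance — P = V²/R, one step.
P = (82.4 V)² / 8.53 Ω = 796.0 W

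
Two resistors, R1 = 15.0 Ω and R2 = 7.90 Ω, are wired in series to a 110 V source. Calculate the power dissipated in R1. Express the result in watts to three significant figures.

346 W

Every series element carries the same I. Get I from the total resistance, then P = I² × R1.
R_total = 15.0 + 7.90 = 22.90 Ω
I = V / R_total = 110 / 22.90 = 4.803 A
P_R1 = I² × R1 = (4.803)² × 15.0 = 346.1 W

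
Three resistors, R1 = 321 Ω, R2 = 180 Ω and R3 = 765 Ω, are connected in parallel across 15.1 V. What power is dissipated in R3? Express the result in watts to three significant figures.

R3 sits directly across the source, so P = V²/R with V = 15.1 V.
P_R3 = V² / R3 = (15.1)² / 765 Ω = 0.2981 W

0.298 W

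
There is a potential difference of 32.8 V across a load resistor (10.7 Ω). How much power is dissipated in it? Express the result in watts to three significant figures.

101 W

Voltage and resistance are given, so P = V²/R is the one-step route.
P = (32.8 V)² / 10.7 Ω = 100.5 W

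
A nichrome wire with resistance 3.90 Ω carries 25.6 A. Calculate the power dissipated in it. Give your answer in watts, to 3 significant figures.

The current through and the resistance of the element are both given; use P = I²R.
P = (25.60 A)² × 3.90 Ω = 2556 W

2560 W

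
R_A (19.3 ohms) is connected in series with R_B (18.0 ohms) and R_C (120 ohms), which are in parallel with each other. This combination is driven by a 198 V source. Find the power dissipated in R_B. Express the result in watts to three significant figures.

437 W

First combine the parallel branches into one equivalent R_p, then R_A + R_p is a series pair.
R_p = (18.0×120)/(18.0+120) = 15.65 Ω
R_total = 19.3 + 15.65 = 34.95 Ω
I = V / R_total = 198 / 34.95 = 5.665 A
Voltage across the parallel pair: V_p = I × R_p = 5.665 × 15.65 = 88.67 V
R_B is across V_p, so use P = V²/R for that branch.
P_R_B = (88.67)² / 18.0 = 436.8 W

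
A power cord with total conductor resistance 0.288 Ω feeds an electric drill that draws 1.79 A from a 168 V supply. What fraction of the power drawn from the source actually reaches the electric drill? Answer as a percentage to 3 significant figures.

The power cord carries the full 1.79 A.
P_line = I² R_line = (1.790)² × 0.288 = 0.9228 W
P_source = V I = 168 × 1.790 = 300.7 W; P_load = 299.8 W
η = P_load / P_source = 299.8 / 300.7 = 0.9969

99.7 %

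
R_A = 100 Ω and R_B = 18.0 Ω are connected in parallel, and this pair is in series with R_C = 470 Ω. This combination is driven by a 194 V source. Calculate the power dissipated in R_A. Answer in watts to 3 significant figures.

First find R_p for the parallel pair, then treat R_p + R_C as a series loop.
R_p = (100×18.0)/(100+18.0) = 15.25 Ω
R_total = R_p + 470 = 15.25 + 470 = 485.3 Ω
I = V / R_total = 194 / 485.3 = 0.3998 A
Voltage across the parallel pair: V_p = I × R_p = 0.3998 × 15.25 = 6.098 V
R_A sits across V_p; its power is V_p²/R.
P_R_A = (6.098)² / 100 = 0.3719 W

0.372 W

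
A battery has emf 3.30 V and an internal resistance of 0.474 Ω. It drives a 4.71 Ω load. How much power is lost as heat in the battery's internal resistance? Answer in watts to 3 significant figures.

0.192 W

r is in series with the load, so it carries the full circuit current — the loss in it is I²r.
I = ε / (r + R) = 3.30 / (0.474 + 4.71) = 0.6366 A
P_int = I² r = (0.6366)² × 0.474 = 0.1921 W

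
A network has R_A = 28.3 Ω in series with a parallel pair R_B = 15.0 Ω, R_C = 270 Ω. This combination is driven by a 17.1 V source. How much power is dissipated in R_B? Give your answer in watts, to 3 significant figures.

2.18 W

First combine the parallel branches into one equivalent R_p, then R_A + R_p is a series pair.
R_p = (15.0×270)/(15.0+270) = 14.21 Ω
R_total = 28.3 + 14.21 = 42.51 Ω
I = V / R_total = 17.1 / 42.51 = 0.4023 A
Voltage across the parallel pair: V_p = I × R_p = 0.4023 × 14.21 = 5.716 V
With V_p across R_B, its power is V_p²/R_B.
P_R_B = (5.716)² / 15.0 = 2.178 W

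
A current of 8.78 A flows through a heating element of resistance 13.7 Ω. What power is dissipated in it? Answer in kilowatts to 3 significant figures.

1.06 kW

Knowing I and R, the power is just I²R — no need to find V first.
P = (8.780 A)² × 13.7 Ω = 1056 W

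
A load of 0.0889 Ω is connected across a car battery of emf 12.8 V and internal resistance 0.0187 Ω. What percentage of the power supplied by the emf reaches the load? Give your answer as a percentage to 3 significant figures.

82.6 %

η = P_load/(P_load+P_int) = I²R/(I²R+I²r) = R/(R+r) — the I² cancels for series elements.
η = R / (R + r) = 0.0889 / (0.0889 + 0.0187) = 0.8262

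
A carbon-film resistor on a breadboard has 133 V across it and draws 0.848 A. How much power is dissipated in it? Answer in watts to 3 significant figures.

113 W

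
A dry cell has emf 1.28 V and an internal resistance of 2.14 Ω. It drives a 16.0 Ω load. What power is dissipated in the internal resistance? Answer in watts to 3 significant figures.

The source's internal resistance is just another series element carrying I; its dissipation is I²r.
I = ε / (r + R) = 1.28 / (2.14 + 16.0) = 0.07056 A
P_int = I² r = (0.07056)² × 2.14 = 0.01066 W

0.0107 W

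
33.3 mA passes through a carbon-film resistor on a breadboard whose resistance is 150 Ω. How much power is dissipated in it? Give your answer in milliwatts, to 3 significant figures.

166 mW

The current through and the resistance of the element are both given; use P = I²R.
P = (0.03330 A)² × 150 Ω = 0.1663 W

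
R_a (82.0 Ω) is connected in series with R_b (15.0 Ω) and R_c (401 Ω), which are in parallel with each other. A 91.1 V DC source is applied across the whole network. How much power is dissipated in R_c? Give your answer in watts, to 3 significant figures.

0.465 W

First combine the parallel branches into one equivalent R_p, then R_a + R_p is a series pair.
R_p = (15.0×401)/(15.0+401) = 14.46 Ω
R_total = 82.0 + 14.46 = 96.46 Ω
I = V / R_total = 91.1 / 96.46 = 0.9444 A
Voltage across the parallel pair: V_p = I × R_p = 0.9444 × 14.46 = 13.66 V
R_c sees V_p directly, so P = V_p² / R_c.
P_R_c = (13.66)² / 401 = 0.4650 W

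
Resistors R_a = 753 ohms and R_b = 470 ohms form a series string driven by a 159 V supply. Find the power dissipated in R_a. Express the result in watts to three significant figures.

12.7 W

The current is common to all series resistors; compute it, then apply P = I²R for the target.
R_total = 753 + 470 = 1223 Ω
I = V / R_total = 159 / 1223 = 0.1300 A
P_R_a = I² × R_a = (0.1300)² × 753 = 12.73 W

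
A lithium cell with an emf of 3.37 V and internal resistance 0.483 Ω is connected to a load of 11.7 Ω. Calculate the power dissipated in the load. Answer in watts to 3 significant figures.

0.895 W

Find the circuit current first, then P = I²R for the load (series elements share I).
I = ε / (r + R) = 3.37 / (0.483 + 11.7) = 0.2766 A
P_load = I² R = (0.2766)² × 11.7 = 0.8952 W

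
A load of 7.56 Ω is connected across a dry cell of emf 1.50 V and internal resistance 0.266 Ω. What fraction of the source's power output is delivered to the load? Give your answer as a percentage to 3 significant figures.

96.6 %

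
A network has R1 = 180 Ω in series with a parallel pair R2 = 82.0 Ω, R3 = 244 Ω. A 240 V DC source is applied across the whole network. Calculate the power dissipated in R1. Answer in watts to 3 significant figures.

178 W

Collapse R2‖R3 to a single equivalent, reducing the network to two series elements.
R_p = (82.0×244)/(82.0+244) = 61.37 Ω
R_total = 180 + 61.37 = 241.4 Ω
I = V / R_total = 240 / 241.4 = 0.9943 A
All the current flows through R1; use P = I²R.
P_R1 = (0.9943)² × 180 = 178.0 W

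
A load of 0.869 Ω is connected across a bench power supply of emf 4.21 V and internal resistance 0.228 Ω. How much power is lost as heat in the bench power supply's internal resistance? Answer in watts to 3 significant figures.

The internal resistance carries the same current as the load; P_int = I²r.
I = ε / (r + R) = 4.21 / (0.228 + 0.869) = 3.838 A
P_int = I² r = (3.838)² × 0.228 = 3.358 W

3.36 W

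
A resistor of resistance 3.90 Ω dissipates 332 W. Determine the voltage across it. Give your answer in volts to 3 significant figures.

36.0 V

From P = V I = I²R = V²/R, with the two given quantities we get V = √(P R).
V = √(332 × 3.90) = 35.98 V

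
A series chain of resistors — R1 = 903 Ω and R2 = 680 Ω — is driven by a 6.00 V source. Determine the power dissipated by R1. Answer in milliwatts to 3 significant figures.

13.0 mW

In a series string the same current flows through every resistor — find that current, then P = I²R for the one we want.
R_total = 903 + 680 = 1583 Ω
I = V / R_total = 6.00 / 1583 = 0.003790 A
P_R1 = I² × R1 = (0.003790)² × 903 = 0.01297 W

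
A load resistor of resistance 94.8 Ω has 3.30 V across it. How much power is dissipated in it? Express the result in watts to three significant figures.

Voltage and resistance are given, so P = V²/R is the one-step route.
P = (3.30 V)² / 94.8 Ω = 0.1149 W

0.115 W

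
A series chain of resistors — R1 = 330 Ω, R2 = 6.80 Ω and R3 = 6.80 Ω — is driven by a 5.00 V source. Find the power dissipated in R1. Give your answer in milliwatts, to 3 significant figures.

In a series string the same current flows through every resistor — find that current, then P = I²R for the one we want.
R_total = 330 + 6.80 + 6.80 = 343.6 Ω
I = V / R_total = 5.00 / 343.6 = 0.01455 A
P_R1 = I² × R1 = (0.01455)² × 330 = 0.06988 W

69.9 mW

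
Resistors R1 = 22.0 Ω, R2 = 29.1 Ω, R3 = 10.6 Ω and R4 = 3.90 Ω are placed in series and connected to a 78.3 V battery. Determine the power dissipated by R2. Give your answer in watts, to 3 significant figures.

41.5 W

Since the resistors are in series they all carry the loop current I = V/R_total; the power in any one is I²R.
R_total = 22.0 + 29.1 + 10.6 + 3.90 = 65.60 Ω
I = V / R_total = 78.3 / 65.60 = 1.194 A
P_R2 = I² × R2 = (1.194)² × 29.1 = 41.46 W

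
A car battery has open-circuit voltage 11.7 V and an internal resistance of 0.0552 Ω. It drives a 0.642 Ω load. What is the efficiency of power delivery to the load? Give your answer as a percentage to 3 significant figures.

92.1 %

Efficiency is P_load / P_total. With a series r and R sharing the same I, P = I²R for each, so η = R/(R+r).
η = R / (R + r) = 0.642 / (0.642 + 0.0552) = 0.9208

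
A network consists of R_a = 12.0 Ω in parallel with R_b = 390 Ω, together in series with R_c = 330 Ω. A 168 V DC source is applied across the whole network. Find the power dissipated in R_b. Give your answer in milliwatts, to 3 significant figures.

84.0 mW

Reduce the parallel combination to a single R_p; the circuit then becomes R_p in series with the remaining resistor.
R_p = (12.0×390)/(12.0+390) = 11.64 Ω
R_total = R_p + 330 = 11.64 + 330 = 341.6 Ω
I = V / R_total = 168 / 341.6 = 0.4917 A
Voltage across the parallel pair: V_p = I × R_p = 0.4917 × 11.64 = 5.725 V
R_b has V_p across it, so P = V_p²/R_b.
P_R_b = (5.725)² / 390 = 0.08403 W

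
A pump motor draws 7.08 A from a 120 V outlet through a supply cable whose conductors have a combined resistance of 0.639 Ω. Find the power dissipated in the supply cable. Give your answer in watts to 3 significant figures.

The supply cable is a series resistance carrying the load current; its dissipation is I²R_line.
The supply cable carries the full 7.08 A.
P_line = I² R_line = (7.080)² × 0.639 = 32.03 W

32.0 W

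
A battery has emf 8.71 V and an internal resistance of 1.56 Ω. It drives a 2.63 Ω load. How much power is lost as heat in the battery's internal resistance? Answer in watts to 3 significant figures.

6.74 W

The source's internal resistance is just another series element carrying I; its dissipation is I²r.
I = ε / (r + R) = 8.71 / (1.56 + 2.63) = 2.079 A
P_int = I² r = (2.079)² × 1.56 = 6.741 W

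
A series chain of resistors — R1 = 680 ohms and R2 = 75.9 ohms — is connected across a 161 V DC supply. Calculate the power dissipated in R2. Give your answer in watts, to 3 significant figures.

3.44 W

Every series element carries the same I. Get I from the total resistance, then P = I² × R2.
R_total = 680 + 75.9 = 755.9 Ω
I = V / R_total = 161 / 755.9 = 0.2130 A
P_R2 = I² × R2 = (0.2130)² × 75.9 = 3.443 W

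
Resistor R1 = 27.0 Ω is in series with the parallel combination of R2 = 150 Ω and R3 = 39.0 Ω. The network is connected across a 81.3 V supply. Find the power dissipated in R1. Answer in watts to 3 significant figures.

First combine the parallel branches into one equivalent R_p, then R1 + R_p is a series pair.
R_p = (150×39.0)/(150+39.0) = 30.95 Ω
R_total = 27.0 + 30.95 = 57.95 Ω
I = V / R_total = 81.3 / 57.95 = 1.403 A
The full supply current passes through R1: P = I²R.
P_R1 = (1.403)² × 27.0 = 53.14 W

53.1 W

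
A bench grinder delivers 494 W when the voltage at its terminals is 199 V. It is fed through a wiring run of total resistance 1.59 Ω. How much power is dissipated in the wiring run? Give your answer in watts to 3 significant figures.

9.80 W

The wiring run is a series resistance carrying the load current; its dissipation is I²R_line.
I = P / V = 494 / 199 = 2.482 A through the wiring run.
P_line = I² R_line = (2.482)² × 1.59 = 9.798 W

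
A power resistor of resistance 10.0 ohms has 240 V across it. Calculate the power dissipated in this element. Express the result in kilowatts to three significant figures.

5.76 kW

With V across and R both known, P = V²/R gives the dissipation directly.
P = (240 V)² / 10.0 Ω = 5760 W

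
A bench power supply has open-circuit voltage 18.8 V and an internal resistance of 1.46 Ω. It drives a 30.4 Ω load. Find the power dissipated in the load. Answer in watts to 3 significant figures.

10.6 W

The internal resistance and the load are in series, so the same I flows through both; get I from ε/(r+R), then I²R for the load.
I = ε / (r + R) = 18.8 / (1.46 + 30.4) = 0.5901 A
P_load = I² R = (0.5901)² × 30.4 = 10.59 W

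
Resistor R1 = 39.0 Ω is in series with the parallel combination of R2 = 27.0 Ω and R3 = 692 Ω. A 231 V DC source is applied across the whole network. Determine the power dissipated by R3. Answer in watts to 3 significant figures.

12.3 W

First combine the parallel branches into one equivalent R_p, then R1 + R_p is a series pair.
R_p = (27.0×692)/(27.0+692) = 25.99 Ω
R_total = 39.0 + 25.99 = 64.99 Ω
I = V / R_total = 231 / 64.99 = 3.555 A
Voltage across the parallel pair: V_p = I × R_p = 3.555 × 25.99 = 92.37 V
With V_p across R3, its power is V_p²/R3.
P_R3 = (92.37)² / 692 = 12.33 W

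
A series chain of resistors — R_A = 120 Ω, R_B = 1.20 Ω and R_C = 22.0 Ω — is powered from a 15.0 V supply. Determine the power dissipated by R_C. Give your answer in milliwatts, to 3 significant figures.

241 mW

Since the resistors are in series they all carry the loop current I = V/R_total; the power in any one is I²R.
R_total = 120 + 1.20 + 22.0 = 143.2 Ω
I = V / R_total = 15.0 / 143.2 = 0.1047 A
P_R_C = I² × R_C = (0.1047)² × 22.0 = 0.2414 W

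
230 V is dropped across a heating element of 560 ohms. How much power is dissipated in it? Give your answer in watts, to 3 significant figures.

V and R are stated; P = V²/R avoids computing the current.
P = (230 V)² / 560 Ω = 94.46 W

94.5 W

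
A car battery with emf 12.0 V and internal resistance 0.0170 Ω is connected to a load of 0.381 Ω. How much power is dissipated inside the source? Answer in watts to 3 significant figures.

15.5 W

The source's internal resistance is just another series element carrying I; its dissipation is I²r.
I = ε / (r + R) = 12.0 / (0.0170 + 0.381) = 30.15 A
P_int = I² r = (30.15)² × 0.0170 = 15.45 W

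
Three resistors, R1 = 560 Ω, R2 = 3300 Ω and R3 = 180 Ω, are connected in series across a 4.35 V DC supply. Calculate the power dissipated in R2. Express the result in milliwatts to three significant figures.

3.83 mW

In a series string the same current flows through every resistor — find that current, then P = I²R for the one we want.
R_total = 560 + 3300 + 180 = 4040 Ω
I = V / R_total = 4.35 / 4040 = 0.001077 A
P_R2 = I² × R2 = (0.001077)² × 3300 = 0.003826 W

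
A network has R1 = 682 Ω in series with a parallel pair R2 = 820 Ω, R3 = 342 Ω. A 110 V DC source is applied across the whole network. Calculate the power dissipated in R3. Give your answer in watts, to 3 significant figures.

2.42 W

Collapse R2‖R3 to a single equivalent, reducing the network to two series elements.
R_p = (820×342)/(820+342) = 241.3 Ω
R_total = 682 + 241.3 = 923.3 Ω
I = V / R_total = 110 / 923.3 = 0.1191 A
Voltage across the parallel pair: V_p = I × R_p = 0.1191 × 241.3 = 28.75 V
With V_p across R3, its power is V_p²/R3.
P_R3 = (28.75)² / 342 = 2.417 W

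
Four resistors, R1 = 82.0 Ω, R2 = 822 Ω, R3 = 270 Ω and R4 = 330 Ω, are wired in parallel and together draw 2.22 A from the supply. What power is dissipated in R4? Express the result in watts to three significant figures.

36.8 W

We need the common branch voltage; get it from I_total × R_eq, then P = V²/R for the branch.
1/R_eq = 1/82.0 + 1/822 + 1/270 + 1/330 ⇒ R_eq = 49.64 Ω
V = I_total × R_eq = 2.220 × 49.64 = 110.2 V
P_R4 = V² / R4 = (110.2)² / 330 = 36.80 W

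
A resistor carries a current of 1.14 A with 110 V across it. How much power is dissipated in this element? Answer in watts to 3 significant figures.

125 W

With V and I both given, power follows immediately from P = V I.
P = 110 V × 1.140 A = 125.4 W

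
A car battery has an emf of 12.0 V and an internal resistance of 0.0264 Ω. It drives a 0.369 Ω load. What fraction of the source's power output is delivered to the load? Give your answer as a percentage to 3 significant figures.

Efficiency is P_load / P_total. With a series r and R sharing the same I, P = I²R for each, so η = R/(R+r).
η = R / (R + r) = 0.369 / (0.369 + 0.0264) = 0.9332

93.3 %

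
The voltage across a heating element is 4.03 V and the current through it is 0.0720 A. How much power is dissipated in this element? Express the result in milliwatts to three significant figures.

Since both terminal voltage and current are stated, P = V I gives the power in one step.
P = 4.03 V × 0.07200 A = 0.2902 W

290 mW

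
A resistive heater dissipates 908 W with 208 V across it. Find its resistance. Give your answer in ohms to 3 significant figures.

Rearranging the power relation for the two known quantities gives R = V² / P.
R = (208)² / 908 = 47.65 Ω

47.6 Ω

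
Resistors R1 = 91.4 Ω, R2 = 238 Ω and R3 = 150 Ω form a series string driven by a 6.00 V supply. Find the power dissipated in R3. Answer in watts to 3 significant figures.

In a series string the same current flows through every resistor — find that current, then P = I²R for the one we want.
R_total = 91.4 + 238 + 150 = 479.4 Ω
I = V / R_total = 6.00 / 479.4 = 0.01252 A
P_R3 = I² × R3 = (0.01252)² × 150 = 0.02350 W

0.0235 W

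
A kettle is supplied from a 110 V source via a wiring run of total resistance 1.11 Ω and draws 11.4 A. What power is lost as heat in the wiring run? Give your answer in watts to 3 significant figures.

Only the current and the line resistance are needed for the I²R loss.
The wiring run carries the full 11.4 A.
P_line = I² R_line = (11.40)² × 1.11 = 144.3 W

144 W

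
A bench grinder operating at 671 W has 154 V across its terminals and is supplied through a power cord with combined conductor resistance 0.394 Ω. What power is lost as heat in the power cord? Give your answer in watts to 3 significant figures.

Line loss is just I²R for the cable — we know both I and R_line directly.
I = P / V = 671 / 154 = 4.357 A through the power cord.
P_line = I² R_line = (4.357)² × 0.394 = 7.480 W

7.48 W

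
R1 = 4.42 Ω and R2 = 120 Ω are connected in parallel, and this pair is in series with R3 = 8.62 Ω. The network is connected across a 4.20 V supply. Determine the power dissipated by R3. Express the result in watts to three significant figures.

0.916 W

Reduce the parallel combination to a single R_p; the circuit then becomes R_p in series with the remaining resistor.
R_p = (4.42×120)/(4.42+120) = 4.263 Ω
R_total = R_p + 8.62 = 4.263 + 8.62 = 12.88 Ω
I = V / R_total = 4.20 / 12.88 = 0.3260 A
All the supply current flows through R3; use P = I²R3.
P_R3 = (0.3260)² × 8.62 = 0.9162 W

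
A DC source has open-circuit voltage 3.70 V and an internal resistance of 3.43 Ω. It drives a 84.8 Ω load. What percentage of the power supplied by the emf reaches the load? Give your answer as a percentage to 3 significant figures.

96.1 %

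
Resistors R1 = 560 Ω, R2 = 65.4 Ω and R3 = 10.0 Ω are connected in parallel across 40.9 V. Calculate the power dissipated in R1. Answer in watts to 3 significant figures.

2.99 W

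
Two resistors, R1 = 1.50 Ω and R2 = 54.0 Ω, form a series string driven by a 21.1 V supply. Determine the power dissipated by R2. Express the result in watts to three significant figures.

7.80 W

Since the resistors are in series they all carry the loop current I = V/R_total; the power in any one is I²R.
R_total = 1.50 + 54.0 = 55.50 Ω
I = V / R_total = 21.1 / 55.50 = 0.3802 A
P_R2 = I² × R2 = (0.3802)² × 54.0 = 7.805 W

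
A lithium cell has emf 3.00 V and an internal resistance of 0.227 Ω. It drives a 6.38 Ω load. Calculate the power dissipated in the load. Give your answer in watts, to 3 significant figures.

1.32 W

With r and R in series, I = ε/(r+R); the load dissipates I²R.
I = ε / (r + R) = 3.00 / (0.227 + 6.38) = 0.4541 A
P_load = I² R = (0.4541)² × 6.38 = 1.315 W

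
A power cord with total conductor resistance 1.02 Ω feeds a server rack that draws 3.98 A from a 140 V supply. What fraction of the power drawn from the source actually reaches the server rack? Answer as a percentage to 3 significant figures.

97.1 %

The power cord carries the full 3.98 A.
P_line = I² R_line = (3.980)² × 1.02 = 16.16 W
P_source = V I = 140 × 3.980 = 557.2 W; P_load = 541.0 W
η = P_load / P_source = 541.0 / 557.2 = 0.9710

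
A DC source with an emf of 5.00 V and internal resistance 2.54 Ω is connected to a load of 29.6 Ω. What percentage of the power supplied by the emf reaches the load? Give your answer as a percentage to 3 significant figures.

92.1 %

Efficiency is P_load / P_total. With a series r and R sharing the same I, P = I²R for each, so η = R/(R+r).
η = R / (R + r) = 29.6 / (29.6 + 2.54) = 0.9210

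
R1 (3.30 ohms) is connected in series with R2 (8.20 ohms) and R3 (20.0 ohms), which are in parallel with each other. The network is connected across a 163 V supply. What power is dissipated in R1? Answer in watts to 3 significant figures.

First combine the parallel branches into one equivalent R_p, then R1 + R_p is a series pair.
R_p = (8.20×20.0)/(8.20+20.0) = 5.816 Ω
R_total = 3.30 + 5.816 = 9.116 Ω
I = V / R_total = 163 / 9.116 = 17.88 A
The full supply current passes through R1: P = I²R.
P_R1 = (17.88)² × 3.30 = 1055 W

1060 W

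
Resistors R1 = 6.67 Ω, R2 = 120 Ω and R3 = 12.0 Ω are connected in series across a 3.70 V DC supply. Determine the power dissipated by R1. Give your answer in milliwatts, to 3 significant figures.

The current is common to all series resistors; compute it, then apply P = I²R for the target.
R_total = 6.67 + 120 + 12.0 = 138.7 Ω
I = V / R_total = 3.70 / 138.7 = 0.02668 A
P_R1 = I² × R1 = (0.02668)² × 6.67 = 0.004749 W

4.75 mW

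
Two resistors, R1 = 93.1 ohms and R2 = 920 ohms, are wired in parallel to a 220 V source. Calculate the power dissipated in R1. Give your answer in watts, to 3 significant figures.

520 W

Parallel branches share the same voltage; P = V²/R gives the branch power in one step.
P_R1 = V² / R1 = (220)² / 93.1 Ω = 519.9 W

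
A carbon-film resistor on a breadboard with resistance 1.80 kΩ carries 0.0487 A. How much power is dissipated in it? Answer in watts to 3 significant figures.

4.27 W

With I and R stated, P = I²R applies in one step.
P = (0.04870 A)² × 1800 Ω = 4.269 W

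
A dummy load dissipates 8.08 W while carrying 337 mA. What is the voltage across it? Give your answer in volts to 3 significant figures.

Inverting the appropriate power form: V = P / I.
V = 8.08 / 0.3370 = 23.98 V

24.0 V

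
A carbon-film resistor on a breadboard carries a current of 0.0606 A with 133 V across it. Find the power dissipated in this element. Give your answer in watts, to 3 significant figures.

With V and I both given, power follows immediately from P = V I.
P = 133 V × 0.06060 A = 8.060 W

8.06 W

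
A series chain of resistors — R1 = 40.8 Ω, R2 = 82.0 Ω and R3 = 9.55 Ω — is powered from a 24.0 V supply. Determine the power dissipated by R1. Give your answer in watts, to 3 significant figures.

1.34 W

The current is common to all series resistors; compute it, then apply P = I²R for the target.
R_total = 40.8 + 82.0 + 9.55 = 132.3 Ω
I = V / R_total = 24.0 / 132.3 = 0.1813 A
P_R1 = I² × R1 = (0.1813)² × 40.8 = 1.342 W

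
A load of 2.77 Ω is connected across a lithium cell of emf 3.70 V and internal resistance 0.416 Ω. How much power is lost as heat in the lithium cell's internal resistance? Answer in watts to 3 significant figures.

0.561 W

r is in series with the load, so it carries the full circuit current — the loss in it is I²r.
I = ε / (r + R) = 3.70 / (0.416 + 2.77) = 1.161 A
P_int = I² r = (1.161)² × 0.416 = 0.5611 W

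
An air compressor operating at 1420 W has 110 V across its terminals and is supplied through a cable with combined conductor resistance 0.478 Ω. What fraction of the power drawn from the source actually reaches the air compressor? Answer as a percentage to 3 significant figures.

94.7 %

I = P / V = 1420 / 110 = 12.91 A through the cable.
P_line = I² R_line = (12.91)² × 0.478 = 79.66 W
P_source = P_load + P_line = 1420 + 79.66 = 1500 W
η = P_load / P_source = 1420 / 1500 = 0.9469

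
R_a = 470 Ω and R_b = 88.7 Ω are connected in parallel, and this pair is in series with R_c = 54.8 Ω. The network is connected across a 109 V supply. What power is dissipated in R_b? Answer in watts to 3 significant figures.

44.5 W

Reduce the parallel combination to a single R_p; the circuit then becomes R_p in series with the remaining resistor.
R_p = (470×88.7)/(470+88.7) = 74.62 Ω
R_total = R_p + 54.8 = 74.62 + 54.8 = 129.4 Ω
I = V / R_total = 109 / 129.4 = 0.8422 A
Voltage across the parallel pair: V_p = I × R_p = 0.8422 × 74.62 = 62.85 V
R_b sits across V_p; its power is V_p²/R.
P_R_b = (62.85)² / 88.7 = 44.53 W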